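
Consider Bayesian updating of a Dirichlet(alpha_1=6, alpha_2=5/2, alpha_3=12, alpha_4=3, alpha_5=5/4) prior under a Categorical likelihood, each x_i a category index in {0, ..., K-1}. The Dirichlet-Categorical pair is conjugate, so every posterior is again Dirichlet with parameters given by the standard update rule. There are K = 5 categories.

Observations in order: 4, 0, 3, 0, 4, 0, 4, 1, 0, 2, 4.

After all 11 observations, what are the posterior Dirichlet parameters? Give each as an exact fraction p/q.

obs 1: x=4 → posterior Dirichlet(6, 5/2, 12, 3, 9/4)
obs 2: x=0 → posterior Dirichlet(7, 5/2, 12, 3, 9/4)
obs 3: x=3 → posterior Dirichlet(7, 5/2, 12, 4, 9/4)
obs 4: x=0 → posterior Dirichlet(8, 5/2, 12, 4, 9/4)
obs 5: x=4 → posterior Dirichlet(8, 5/2, 12, 4, 13/4)
obs 6: x=0 → posterior Dirichlet(9, 5/2, 12, 4, 13/4)
obs 7: x=4 → posterior Dirichlet(9, 5/2, 12, 4, 17/4)
obs 8: x=1 → posterior Dirichlet(9, 7/2, 12, 4, 17/4)
obs 9: x=0 → posterior Dirichlet(10, 7/2, 12, 4, 17/4)
obs 10: x=2 → posterior Dirichlet(10, 7/2, 13, 4, 17/4)
obs 11: x=4 → posterior Dirichlet(10, 7/2, 13, 4, 21/4)

alpha_1=10, alpha_2=7/2, alpha_3=13, alpha_4=4, alpha_5=21/4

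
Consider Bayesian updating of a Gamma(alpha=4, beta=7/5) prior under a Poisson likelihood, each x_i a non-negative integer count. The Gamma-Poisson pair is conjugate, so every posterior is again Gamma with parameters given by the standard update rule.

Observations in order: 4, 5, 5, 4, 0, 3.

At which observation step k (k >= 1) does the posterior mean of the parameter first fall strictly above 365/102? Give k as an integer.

obs 1: x=4 → posterior Gamma(8, 12/5)
obs 2: x=5 → posterior Gamma(13, 17/5)
obs 3: x=5 → posterior Gamma(18, 22/5)
obs 4: x=4 → posterior Gamma(22, 27/5)
obs 5: x=0 → posterior Gamma(22, 32/5)
obs 6: x=3 → posterior Gamma(25, 37/5)

k = 2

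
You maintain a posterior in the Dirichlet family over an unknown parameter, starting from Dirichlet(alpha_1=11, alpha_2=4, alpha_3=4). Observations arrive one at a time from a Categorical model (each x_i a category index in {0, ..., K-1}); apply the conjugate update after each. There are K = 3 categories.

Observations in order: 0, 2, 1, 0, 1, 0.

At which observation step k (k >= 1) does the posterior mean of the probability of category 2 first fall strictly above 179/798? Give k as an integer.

k = 2

obs 1: x=0 → posterior Dirichlet(12, 4, 4)
obs 2: x=2 → posterior Dirichlet(12, 4, 5)
obs 3: x=1 → posterior Dirichlet(12, 5, 5)
obs 4: x=0 → posterior Dirichlet(13, 5, 5)
obs 5: x=1 → posterior Dirichlet(13, 6, 5)
obs 6: x=0 → posterior Dirichlet(14, 6, 5)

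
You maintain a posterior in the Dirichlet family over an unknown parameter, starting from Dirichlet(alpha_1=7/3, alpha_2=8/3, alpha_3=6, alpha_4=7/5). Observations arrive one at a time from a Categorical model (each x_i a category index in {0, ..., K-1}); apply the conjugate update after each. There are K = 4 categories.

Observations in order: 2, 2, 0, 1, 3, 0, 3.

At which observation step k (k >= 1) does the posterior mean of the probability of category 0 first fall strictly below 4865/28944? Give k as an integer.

obs 1: x=2 → posterior Dirichlet(7/3, 8/3, 7, 7/5)
obs 2: x=2 → posterior Dirichlet(7/3, 8/3, 8, 7/5)
obs 3: x=0 → posterior Dirichlet(10/3, 8/3, 8, 7/5)
obs 4: x=1 → posterior Dirichlet(10/3, 11/3, 8, 7/5)
obs 5: x=3 → posterior Dirichlet(10/3, 11/3, 8, 12/5)
obs 6: x=0 → posterior Dirichlet(13/3, 11/3, 8, 12/5)
obs 7: x=3 → posterior Dirichlet(13/3, 11/3, 8, 17/5)

k = 2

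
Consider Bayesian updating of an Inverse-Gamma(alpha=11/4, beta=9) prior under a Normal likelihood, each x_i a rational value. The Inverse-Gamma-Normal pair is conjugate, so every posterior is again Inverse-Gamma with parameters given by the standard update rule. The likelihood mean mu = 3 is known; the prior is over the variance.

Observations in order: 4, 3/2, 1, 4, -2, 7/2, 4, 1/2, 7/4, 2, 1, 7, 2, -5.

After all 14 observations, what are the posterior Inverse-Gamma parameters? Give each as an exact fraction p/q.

alpha=39/4, beta=2341/32

obs 1: x=4 → posterior Inverse-Gamma(13/4, 19/2)
obs 2: x=3/2 → posterior Inverse-Gamma(15/4, 85/8)
obs 3: x=1 → posterior Inverse-Gamma(17/4, 101/8)
obs 4: x=4 → posterior Inverse-Gamma(19/4, 105/8)
obs 5: x=-2 → posterior Inverse-Gamma(21/4, 205/8)
obs 6: x=7/2 → posterior Inverse-Gamma(23/4, 103/4)
obs 7: x=4 → posterior Inverse-Gamma(25/4, 105/4)
obs 8: x=1/2 → posterior Inverse-Gamma(27/4, 235/8)
obs 9: x=7/4 → posterior Inverse-Gamma(29/4, 965/32)
obs 10: x=2 → posterior Inverse-Gamma(31/4, 981/32)
obs 11: x=1 → posterior Inverse-Gamma(33/4, 1045/32)
obs 12: x=7 → posterior Inverse-Gamma(35/4, 1301/32)
obs 13: x=2 → posterior Inverse-Gamma(37/4, 1317/32)
obs 14: x=-5 → posterior Inverse-Gamma(39/4, 2341/32)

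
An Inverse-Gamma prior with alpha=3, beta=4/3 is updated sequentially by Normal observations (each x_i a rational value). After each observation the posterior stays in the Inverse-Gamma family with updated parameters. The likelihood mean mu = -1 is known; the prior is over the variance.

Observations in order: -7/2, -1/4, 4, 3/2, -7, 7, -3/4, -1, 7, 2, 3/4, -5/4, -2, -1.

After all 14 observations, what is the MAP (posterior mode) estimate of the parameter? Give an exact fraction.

obs 1: x=-7/2 → posterior Inverse-Gamma(7/2, 107/24)
obs 2: x=-1/4 → posterior Inverse-Gamma(4, 455/96)
obs 3: x=4 → posterior Inverse-Gamma(9/2, 1655/96)
obs 4: x=3/2 → posterior Inverse-Gamma(5, 1955/96)
obs 5: x=-7 → posterior Inverse-Gamma(11/2, 3683/96)
obs 6: x=7 → posterior Inverse-Gamma(6, 6755/96)
obs 7: x=-3/4 → posterior Inverse-Gamma(13/2, 3379/48)
obs 8: x=-1 → posterior Inverse-Gamma(7, 3379/48)
obs 9: x=7 → posterior Inverse-Gamma(15/2, 4915/48)
obs 10: x=2 → posterior Inverse-Gamma(8, 5131/48)
obs 11: x=3/4 → posterior Inverse-Gamma(17/2, 10409/96)
obs 12: x=-5/4 → posterior Inverse-Gamma(9, 2603/24)
obs 13: x=-2 → posterior Inverse-Gamma(19/2, 2615/24)
obs 14: x=-1 → posterior Inverse-Gamma(10, 2615/24)

2615/264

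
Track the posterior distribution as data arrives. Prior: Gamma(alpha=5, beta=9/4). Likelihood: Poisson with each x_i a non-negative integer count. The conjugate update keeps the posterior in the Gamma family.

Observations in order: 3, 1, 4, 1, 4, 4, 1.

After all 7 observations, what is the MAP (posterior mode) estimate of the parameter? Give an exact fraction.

obs 1: x=3 → posterior Gamma(8, 13/4)
obs 2: x=1 → posterior Gamma(9, 17/4)
obs 3: x=4 → posterior Gamma(13, 21/4)
obs 4: x=1 → posterior Gamma(14, 25/4)
obs 5: x=4 → posterior Gamma(18, 29/4)
obs 6: x=4 → posterior Gamma(22, 33/4)
obs 7: x=1 → posterior Gamma(23, 37/4)

88/37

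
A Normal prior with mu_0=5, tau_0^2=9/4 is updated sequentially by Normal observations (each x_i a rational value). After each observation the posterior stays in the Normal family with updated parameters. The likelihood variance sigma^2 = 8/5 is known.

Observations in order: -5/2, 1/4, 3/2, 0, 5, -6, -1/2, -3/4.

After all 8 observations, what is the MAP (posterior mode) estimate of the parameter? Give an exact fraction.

25/392

obs 1: x=-5/2 → posterior Normal(95/154, 72/77)
obs 2: x=1/4 → posterior Normal(235/488, 36/61)
obs 3: x=3/2 → posterior Normal(505/668, 72/167)
obs 4: x=0 → posterior Normal(505/848, 18/53)
obs 5: x=5 → posterior Normal(1405/1028, 72/257)
obs 6: x=-6 → posterior Normal(325/1208, 36/151)
obs 7: x=-1/2 → posterior Normal(235/1388, 72/347)
obs 8: x=-3/4 → posterior Normal(25/392, 9/49)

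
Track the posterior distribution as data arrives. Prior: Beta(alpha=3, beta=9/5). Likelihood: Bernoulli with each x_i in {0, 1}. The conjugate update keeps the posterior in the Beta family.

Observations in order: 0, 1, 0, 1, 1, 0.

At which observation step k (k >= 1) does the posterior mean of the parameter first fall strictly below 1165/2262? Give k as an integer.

k = 3

obs 1: x=0 → posterior Beta(3, 14/5)
obs 2: x=1 → posterior Beta(4, 14/5)
obs 3: x=0 → posterior Beta(4, 19/5)
obs 4: x=1 → posterior Beta(5, 19/5)
obs 5: x=1 → posterior Beta(6, 19/5)
obs 6: x=0 → posterior Beta(6, 24/5)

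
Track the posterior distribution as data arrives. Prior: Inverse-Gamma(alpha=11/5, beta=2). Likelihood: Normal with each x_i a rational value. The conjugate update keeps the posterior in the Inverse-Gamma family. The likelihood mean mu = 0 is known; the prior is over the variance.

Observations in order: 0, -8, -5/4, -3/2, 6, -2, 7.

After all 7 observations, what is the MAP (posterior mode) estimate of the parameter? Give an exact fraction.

obs 1: x=0 → posterior Inverse-Gamma(27/10, 2)
obs 2: x=-8 → posterior Inverse-Gamma(16/5, 34)
obs 3: x=-5/4 → posterior Inverse-Gamma(37/10, 1113/32)
obs 4: x=-3/2 → posterior Inverse-Gamma(21/5, 1149/32)
obs 5: x=6 → posterior Inverse-Gamma(47/10, 1725/32)
obs 6: x=-2 → posterior Inverse-Gamma(26/5, 1789/32)
obs 7: x=7 → posterior Inverse-Gamma(57/10, 2573/32)

12865/1072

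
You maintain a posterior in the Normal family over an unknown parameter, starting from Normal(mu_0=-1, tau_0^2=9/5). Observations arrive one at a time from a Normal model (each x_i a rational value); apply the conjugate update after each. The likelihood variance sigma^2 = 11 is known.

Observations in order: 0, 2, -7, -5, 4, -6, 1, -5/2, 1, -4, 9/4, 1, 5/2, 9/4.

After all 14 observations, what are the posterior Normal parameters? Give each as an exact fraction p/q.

obs 1: x=0 → posterior Normal(-55/64, 99/64)
obs 2: x=2 → posterior Normal(-37/73, 99/73)
obs 3: x=-7 → posterior Normal(-50/41, 99/82)
obs 4: x=-5 → posterior Normal(-145/91, 99/91)
obs 5: x=4 → posterior Normal(-109/100, 99/100)
obs 6: x=-6 → posterior Normal(-163/109, 99/109)
obs 7: x=1 → posterior Normal(-77/59, 99/118)
obs 8: x=-5/2 → posterior Normal(-353/254, 99/127)
obs 9: x=1 → posterior Normal(-335/272, 99/136)
obs 10: x=-4 → posterior Normal(-407/290, 99/145)
obs 11: x=9/4 → posterior Normal(-733/616, 9/14)
obs 12: x=1 → posterior Normal(-697/652, 99/163)
obs 13: x=5/2 → posterior Normal(-607/688, 99/172)
obs 14: x=9/4 → posterior Normal(-263/362, 99/181)

mu_0=-263/362, tau_0^2=99/181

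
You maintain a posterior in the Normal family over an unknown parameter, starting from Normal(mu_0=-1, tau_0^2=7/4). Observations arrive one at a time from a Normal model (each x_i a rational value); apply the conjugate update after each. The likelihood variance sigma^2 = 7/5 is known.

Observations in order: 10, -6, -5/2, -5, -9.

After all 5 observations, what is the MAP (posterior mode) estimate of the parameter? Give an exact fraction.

-133/58

obs 1: x=10 → posterior Normal(46/9, 7/9)
obs 2: x=-6 → posterior Normal(8/7, 1/2)
obs 3: x=-5/2 → posterior Normal(7/38, 7/19)
obs 4: x=-5 → posterior Normal(-43/48, 7/24)
obs 5: x=-9 → posterior Normal(-133/58, 7/29)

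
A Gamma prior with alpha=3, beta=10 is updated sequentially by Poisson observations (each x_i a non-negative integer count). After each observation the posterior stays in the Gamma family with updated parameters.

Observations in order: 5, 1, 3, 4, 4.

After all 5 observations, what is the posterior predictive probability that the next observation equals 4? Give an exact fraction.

2944514834485530853271484375/79228162514264337593543950336

obs 1: x=5 → posterior Gamma(8, 11)
obs 2: x=1 → posterior Gamma(9, 12)
obs 3: x=3 → posterior Gamma(12, 13)
obs 4: x=4 → posterior Gamma(16, 14)
obs 5: x=4 → posterior Gamma(20, 15)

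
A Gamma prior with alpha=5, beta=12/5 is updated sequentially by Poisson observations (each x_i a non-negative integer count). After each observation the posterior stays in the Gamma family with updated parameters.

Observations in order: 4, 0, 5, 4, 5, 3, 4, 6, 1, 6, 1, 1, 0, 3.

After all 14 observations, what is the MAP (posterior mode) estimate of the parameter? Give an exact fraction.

obs 1: x=4 → posterior Gamma(9, 17/5)
obs 2: x=0 → posterior Gamma(9, 22/5)
obs 3: x=5 → posterior Gamma(14, 27/5)
obs 4: x=4 → posterior Gamma(18, 32/5)
obs 5: x=5 → posterior Gamma(23, 37/5)
obs 6: x=3 → posterior Gamma(26, 42/5)
obs 7: x=4 → posterior Gamma(30, 47/5)
obs 8: x=6 → posterior Gamma(36, 52/5)
obs 9: x=1 → posterior Gamma(37, 57/5)
obs 10: x=6 → posterior Gamma(43, 62/5)
obs 11: x=1 → posterior Gamma(44, 67/5)
obs 12: x=1 → posterior Gamma(45, 72/5)
obs 13: x=0 → posterior Gamma(45, 77/5)
obs 14: x=3 → posterior Gamma(48, 82/5)

235/82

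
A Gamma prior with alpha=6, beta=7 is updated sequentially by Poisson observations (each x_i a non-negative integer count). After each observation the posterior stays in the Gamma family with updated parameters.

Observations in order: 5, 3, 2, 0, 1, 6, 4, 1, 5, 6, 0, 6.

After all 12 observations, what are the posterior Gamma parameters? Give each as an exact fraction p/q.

alpha=45, beta=19

obs 1: x=5 → posterior Gamma(11, 8)
obs 2: x=3 → posterior Gamma(14, 9)
obs 3: x=2 → posterior Gamma(16, 10)
obs 4: x=0 → posterior Gamma(16, 11)
obs 5: x=1 → posterior Gamma(17, 12)
obs 6: x=6 → posterior Gamma(23, 13)
obs 7: x=4 → posterior Gamma(27, 14)
obs 8: x=1 → posterior Gamma(28, 15)
obs 9: x=5 → posterior Gamma(33, 16)
obs 10: x=6 → posterior Gamma(39, 17)
obs 11: x=0 → posterior Gamma(39, 18)
obs 12: x=6 → posterior Gamma(45, 19)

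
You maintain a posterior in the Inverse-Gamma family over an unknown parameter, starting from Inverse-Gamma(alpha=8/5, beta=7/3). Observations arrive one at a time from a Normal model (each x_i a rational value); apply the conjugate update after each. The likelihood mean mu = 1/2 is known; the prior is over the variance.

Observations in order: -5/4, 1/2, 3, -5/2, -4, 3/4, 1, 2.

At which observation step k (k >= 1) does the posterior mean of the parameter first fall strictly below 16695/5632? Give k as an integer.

k = 2

obs 1: x=-5/4 → posterior Inverse-Gamma(21/10, 371/96)
obs 2: x=1/2 → posterior Inverse-Gamma(13/5, 371/96)
obs 3: x=3 → posterior Inverse-Gamma(31/10, 671/96)
obs 4: x=-5/2 → posterior Inverse-Gamma(18/5, 1103/96)
obs 5: x=-4 → posterior Inverse-Gamma(41/10, 2075/96)
obs 6: x=3/4 → posterior Inverse-Gamma(23/5, 1039/48)
obs 7: x=1 → posterior Inverse-Gamma(51/10, 1045/48)
obs 8: x=2 → posterior Inverse-Gamma(28/5, 1099/48)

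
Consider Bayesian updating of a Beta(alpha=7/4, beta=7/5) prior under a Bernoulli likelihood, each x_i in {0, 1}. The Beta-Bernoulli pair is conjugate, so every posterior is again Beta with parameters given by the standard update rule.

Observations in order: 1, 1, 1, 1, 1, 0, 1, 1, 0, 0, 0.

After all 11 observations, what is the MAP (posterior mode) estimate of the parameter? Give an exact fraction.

obs 1: x=1 → posterior Beta(11/4, 7/5)
obs 2: x=1 → posterior Beta(15/4, 7/5)
obs 3: x=1 → posterior Beta(19/4, 7/5)
obs 4: x=1 → posterior Beta(23/4, 7/5)
obs 5: x=1 → posterior Beta(27/4, 7/5)
obs 6: x=0 → posterior Beta(27/4, 12/5)
obs 7: x=1 → posterior Beta(31/4, 12/5)
obs 8: x=1 → posterior Beta(35/4, 12/5)
obs 9: x=0 → posterior Beta(35/4, 17/5)
obs 10: x=0 → posterior Beta(35/4, 22/5)
obs 11: x=0 → posterior Beta(35/4, 27/5)

155/243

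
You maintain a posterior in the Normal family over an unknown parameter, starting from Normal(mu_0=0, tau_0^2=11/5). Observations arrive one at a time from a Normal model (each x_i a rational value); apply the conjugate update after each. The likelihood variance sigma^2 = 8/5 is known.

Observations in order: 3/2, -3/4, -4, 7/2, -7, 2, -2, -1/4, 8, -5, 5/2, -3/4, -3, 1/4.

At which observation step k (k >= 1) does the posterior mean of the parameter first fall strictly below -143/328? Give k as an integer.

obs 1: x=3/2 → posterior Normal(33/38, 88/95)
obs 2: x=-3/4 → posterior Normal(11/40, 44/75)
obs 3: x=-4 → posterior Normal(-143/164, 88/205)
obs 4: x=7/2 → posterior Normal(11/208, 22/65)
obs 5: x=-7 → posterior Normal(-33/28, 88/315)
obs 6: x=2 → posterior Normal(-209/296, 44/185)
obs 7: x=-2 → posterior Normal(-297/340, 88/425)
obs 8: x=-1/4 → posterior Normal(-77/96, 11/60)
obs 9: x=8 → posterior Normal(11/107, 88/535)
obs 10: x=-5 → posterior Normal(-22/59, 44/295)
obs 11: x=5/2 → posterior Normal(-11/86, 88/645)
obs 12: x=-3/4 → posterior Normal(-99/560, 22/175)
obs 13: x=-3 → posterior Normal(-231/604, 88/755)
obs 14: x=1/4 → posterior Normal(-55/162, 44/405)

k = 3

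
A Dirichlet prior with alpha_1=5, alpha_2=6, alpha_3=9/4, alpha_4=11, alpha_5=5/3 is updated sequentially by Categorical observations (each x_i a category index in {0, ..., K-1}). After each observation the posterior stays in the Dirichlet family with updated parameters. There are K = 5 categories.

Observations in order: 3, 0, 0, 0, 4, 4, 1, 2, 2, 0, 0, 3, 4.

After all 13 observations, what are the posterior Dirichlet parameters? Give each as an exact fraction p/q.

alpha_1=10, alpha_2=7, alpha_3=17/4, alpha_4=13, alpha_5=14/3

obs 1: x=3 → posterior Dirichlet(5, 6, 9/4, 12, 5/3)
obs 2: x=0 → posterior Dirichlet(6, 6, 9/4, 12, 5/3)
obs 3: x=0 → posterior Dirichlet(7, 6, 9/4, 12, 5/3)
obs 4: x=0 → posterior Dirichlet(8, 6, 9/4, 12, 5/3)
obs 5: x=4 → posterior Dirichlet(8, 6, 9/4, 12, 8/3)
obs 6: x=4 → posterior Dirichlet(8, 6, 9/4, 12, 11/3)
obs 7: x=1 → posterior Dirichlet(8, 7, 9/4, 12, 11/3)
obs 8: x=2 → posterior Dirichlet(8, 7, 13/4, 12, 11/3)
obs 9: x=2 → posterior Dirichlet(8, 7, 17/4, 12, 11/3)
obs 10: x=0 → posterior Dirichlet(9, 7, 17/4, 12, 11/3)
obs 11: x=0 → posterior Dirichlet(10, 7, 17/4, 12, 11/3)
obs 12: x=3 → posterior Dirichlet(10, 7, 17/4, 13, 11/3)
obs 13: x=4 → posterior Dirichlet(10, 7, 17/4, 13, 14/3)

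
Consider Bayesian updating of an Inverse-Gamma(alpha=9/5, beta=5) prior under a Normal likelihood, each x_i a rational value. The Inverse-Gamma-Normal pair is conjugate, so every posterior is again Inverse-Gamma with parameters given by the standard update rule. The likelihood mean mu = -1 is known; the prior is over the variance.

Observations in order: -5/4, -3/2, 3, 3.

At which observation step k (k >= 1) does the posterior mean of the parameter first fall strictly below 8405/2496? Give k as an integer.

obs 1: x=-5/4 → posterior Inverse-Gamma(23/10, 161/32)
obs 2: x=-3/2 → posterior Inverse-Gamma(14/5, 165/32)
obs 3: x=3 → posterior Inverse-Gamma(33/10, 421/32)
obs 4: x=3 → posterior Inverse-Gamma(19/5, 677/32)

k = 2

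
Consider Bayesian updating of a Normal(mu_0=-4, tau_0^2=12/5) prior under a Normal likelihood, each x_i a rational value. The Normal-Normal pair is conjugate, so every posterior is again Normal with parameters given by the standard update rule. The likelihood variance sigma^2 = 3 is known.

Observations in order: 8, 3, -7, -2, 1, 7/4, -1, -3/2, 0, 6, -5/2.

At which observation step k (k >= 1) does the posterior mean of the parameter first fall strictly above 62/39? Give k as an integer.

obs 1: x=8 → posterior Normal(4/3, 4/3)
obs 2: x=3 → posterior Normal(24/13, 12/13)
obs 3: x=-7 → posterior Normal(-4/17, 12/17)
obs 4: x=-2 → posterior Normal(-4/7, 4/7)
obs 5: x=1 → posterior Normal(-8/25, 12/25)
obs 6: x=7/4 → posterior Normal(-1/29, 12/29)
obs 7: x=-1 → posterior Normal(-5/33, 4/11)
obs 8: x=-3/2 → posterior Normal(-11/37, 12/37)
obs 9: x=0 → posterior Normal(-11/41, 12/41)
obs 10: x=6 → posterior Normal(13/45, 4/15)
obs 11: x=-5/2 → posterior Normal(3/49, 12/49)

k = 2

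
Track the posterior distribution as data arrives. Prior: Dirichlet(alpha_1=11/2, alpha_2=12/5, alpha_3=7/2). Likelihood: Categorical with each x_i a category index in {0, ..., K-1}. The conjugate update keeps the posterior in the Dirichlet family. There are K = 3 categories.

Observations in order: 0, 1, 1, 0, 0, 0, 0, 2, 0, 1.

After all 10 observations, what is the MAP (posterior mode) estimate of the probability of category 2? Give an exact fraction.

obs 1: x=0 → posterior Dirichlet(13/2, 12/5, 7/2)
obs 2: x=1 → posterior Dirichlet(13/2, 17/5, 7/2)
obs 3: x=1 → posterior Dirichlet(13/2, 22/5, 7/2)
obs 4: x=0 → posterior Dirichlet(15/2, 22/5, 7/2)
obs 5: x=0 → posterior Dirichlet(17/2, 22/5, 7/2)
obs 6: x=0 → posterior Dirichlet(19/2, 22/5, 7/2)
obs 7: x=0 → posterior Dirichlet(21/2, 22/5, 7/2)
obs 8: x=2 → posterior Dirichlet(21/2, 22/5, 9/2)
obs 9: x=0 → posterior Dirichlet(23/2, 22/5, 9/2)
obs 10: x=1 → posterior Dirichlet(23/2, 27/5, 9/2)

35/184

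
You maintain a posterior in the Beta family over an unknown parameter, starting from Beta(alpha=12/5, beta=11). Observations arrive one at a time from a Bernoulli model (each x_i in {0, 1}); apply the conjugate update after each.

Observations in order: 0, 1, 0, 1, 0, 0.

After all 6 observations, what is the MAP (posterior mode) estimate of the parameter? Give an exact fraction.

obs 1: x=0 → posterior Beta(12/5, 12)
obs 2: x=1 → posterior Beta(17/5, 12)
obs 3: x=0 → posterior Beta(17/5, 13)
obs 4: x=1 → posterior Beta(22/5, 13)
obs 5: x=0 → posterior Beta(22/5, 14)
obs 6: x=0 → posterior Beta(22/5, 15)

17/87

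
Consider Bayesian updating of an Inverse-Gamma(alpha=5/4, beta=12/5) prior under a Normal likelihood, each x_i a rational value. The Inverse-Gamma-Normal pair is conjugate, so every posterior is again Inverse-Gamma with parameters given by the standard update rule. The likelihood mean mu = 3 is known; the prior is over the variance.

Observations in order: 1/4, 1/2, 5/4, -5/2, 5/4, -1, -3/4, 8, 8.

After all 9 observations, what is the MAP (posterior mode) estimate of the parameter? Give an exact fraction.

obs 1: x=1/4 → posterior Inverse-Gamma(7/4, 989/160)
obs 2: x=1/2 → posterior Inverse-Gamma(9/4, 1489/160)
obs 3: x=5/4 → posterior Inverse-Gamma(11/4, 867/80)
obs 4: x=-5/2 → posterior Inverse-Gamma(13/4, 2077/80)
obs 5: x=5/4 → posterior Inverse-Gamma(15/4, 4399/160)
obs 6: x=-1 → posterior Inverse-Gamma(17/4, 5679/160)
obs 7: x=-3/4 → posterior Inverse-Gamma(19/4, 1701/40)
obs 8: x=8 → posterior Inverse-Gamma(21/4, 2201/40)
obs 9: x=8 → posterior Inverse-Gamma(23/4, 2701/40)

2701/270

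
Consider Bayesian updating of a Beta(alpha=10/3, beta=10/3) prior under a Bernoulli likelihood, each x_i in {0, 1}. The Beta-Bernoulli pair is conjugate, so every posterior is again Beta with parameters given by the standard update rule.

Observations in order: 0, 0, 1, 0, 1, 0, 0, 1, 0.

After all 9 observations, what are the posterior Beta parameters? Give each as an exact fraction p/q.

obs 1: x=0 → posterior Beta(10/3, 13/3)
obs 2: x=0 → posterior Beta(10/3, 16/3)
obs 3: x=1 → posterior Beta(13/3, 16/3)
obs 4: x=0 → posterior Beta(13/3, 19/3)
obs 5: x=1 → posterior Beta(16/3, 19/3)
obs 6: x=0 → posterior Beta(16/3, 22/3)
obs 7: x=0 → posterior Beta(16/3, 25/3)
obs 8: x=1 → posterior Beta(19/3, 25/3)
obs 9: x=0 → posterior Beta(19/3, 28/3)

alpha=19/3, beta=28/3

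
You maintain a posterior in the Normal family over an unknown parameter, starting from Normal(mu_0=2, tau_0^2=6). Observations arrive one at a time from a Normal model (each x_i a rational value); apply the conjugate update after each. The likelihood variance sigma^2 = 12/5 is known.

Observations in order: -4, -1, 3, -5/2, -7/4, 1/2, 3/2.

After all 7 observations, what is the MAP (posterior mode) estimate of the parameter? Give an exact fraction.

-69/148

obs 1: x=-4 → posterior Normal(-16/7, 12/7)
obs 2: x=-1 → posterior Normal(-7/4, 1)
obs 3: x=3 → posterior Normal(-6/17, 12/17)
obs 4: x=-5/2 → posterior Normal(-37/44, 6/11)
obs 5: x=-7/4 → posterior Normal(-109/108, 4/9)
obs 6: x=1/2 → posterior Normal(-99/128, 3/8)
obs 7: x=3/2 → posterior Normal(-69/148, 12/37)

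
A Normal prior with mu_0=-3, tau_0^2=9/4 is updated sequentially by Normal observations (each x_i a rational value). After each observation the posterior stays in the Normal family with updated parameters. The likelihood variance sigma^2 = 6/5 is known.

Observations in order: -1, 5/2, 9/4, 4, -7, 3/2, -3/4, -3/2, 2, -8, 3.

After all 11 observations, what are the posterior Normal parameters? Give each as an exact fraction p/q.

mu_0=-69/173, tau_0^2=18/173

obs 1: x=-1 → posterior Normal(-39/23, 18/23)
obs 2: x=5/2 → posterior Normal(-3/76, 9/19)
obs 3: x=9/4 → posterior Normal(129/212, 18/53)
obs 4: x=4 → posterior Normal(369/272, 9/34)
obs 5: x=-7 → posterior Normal(-51/332, 18/83)
obs 6: x=3/2 → posterior Normal(39/392, 9/49)
obs 7: x=-3/4 → posterior Normal(-3/226, 18/113)
obs 8: x=-3/2 → posterior Normal(-3/16, 9/64)
obs 9: x=2 → posterior Normal(6/143, 18/143)
obs 10: x=-8 → posterior Normal(-57/79, 9/79)
obs 11: x=3 → posterior Normal(-69/173, 18/173)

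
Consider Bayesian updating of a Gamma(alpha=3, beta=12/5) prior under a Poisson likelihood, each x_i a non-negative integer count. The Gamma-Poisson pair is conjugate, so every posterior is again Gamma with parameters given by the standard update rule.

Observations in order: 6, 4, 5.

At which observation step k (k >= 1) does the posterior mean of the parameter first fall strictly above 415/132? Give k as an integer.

k = 3

obs 1: x=6 → posterior Gamma(9, 17/5)
obs 2: x=4 → posterior Gamma(13, 22/5)
obs 3: x=5 → posterior Gamma(18, 27/5)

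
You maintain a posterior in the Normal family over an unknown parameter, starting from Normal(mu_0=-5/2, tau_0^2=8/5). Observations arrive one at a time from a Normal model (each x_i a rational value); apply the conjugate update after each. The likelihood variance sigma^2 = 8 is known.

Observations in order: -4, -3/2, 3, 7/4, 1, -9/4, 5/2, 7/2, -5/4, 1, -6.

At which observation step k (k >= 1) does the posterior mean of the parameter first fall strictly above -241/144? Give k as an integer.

k = 4

obs 1: x=-4 → posterior Normal(-11/4, 4/3)
obs 2: x=-3/2 → posterior Normal(-18/7, 8/7)
obs 3: x=3 → posterior Normal(-15/8, 1)
obs 4: x=7/4 → posterior Normal(-53/36, 8/9)
obs 5: x=1 → posterior Normal(-49/40, 4/5)
obs 6: x=-9/4 → posterior Normal(-29/22, 8/11)
obs 7: x=5/2 → posterior Normal(-1, 2/3)
obs 8: x=7/2 → posterior Normal(-17/26, 8/13)
obs 9: x=-5/4 → posterior Normal(-39/56, 4/7)
obs 10: x=1 → posterior Normal(-7/12, 8/15)
obs 11: x=-6 → posterior Normal(-59/64, 1/2)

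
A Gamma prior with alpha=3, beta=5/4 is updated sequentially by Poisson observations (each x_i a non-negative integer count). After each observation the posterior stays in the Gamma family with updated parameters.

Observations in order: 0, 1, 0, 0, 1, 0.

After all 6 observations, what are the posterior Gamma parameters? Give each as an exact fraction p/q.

obs 1: x=0 → posterior Gamma(3, 9/4)
obs 2: x=1 → posterior Gamma(4, 13/4)
obs 3: x=0 → posterior Gamma(4, 17/4)
obs 4: x=0 → posterior Gamma(4, 21/4)
obs 5: x=1 → posterior Gamma(5, 25/4)
obs 6: x=0 → posterior Gamma(5, 29/4)

alpha=5, beta=29/4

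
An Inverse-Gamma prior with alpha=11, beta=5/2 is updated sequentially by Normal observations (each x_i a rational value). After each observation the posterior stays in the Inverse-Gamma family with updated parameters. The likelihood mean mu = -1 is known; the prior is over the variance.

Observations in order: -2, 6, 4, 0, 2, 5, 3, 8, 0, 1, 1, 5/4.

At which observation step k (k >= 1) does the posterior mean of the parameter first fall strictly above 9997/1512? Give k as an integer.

k = 8

obs 1: x=-2 → posterior Inverse-Gamma(23/2, 3)
obs 2: x=6 → posterior Inverse-Gamma(12, 55/2)
obs 3: x=4 → posterior Inverse-Gamma(25/2, 40)
obs 4: x=0 → posterior Inverse-Gamma(13, 81/2)
obs 5: x=2 → posterior Inverse-Gamma(27/2, 45)
obs 6: x=5 → posterior Inverse-Gamma(14, 63)
obs 7: x=3 → posterior Inverse-Gamma(29/2, 71)
obs 8: x=8 → posterior Inverse-Gamma(15, 223/2)
obs 9: x=0 → posterior Inverse-Gamma(31/2, 112)
obs 10: x=1 → posterior Inverse-Gamma(16, 114)
obs 11: x=1 → posterior Inverse-Gamma(33/2, 116)
obs 12: x=5/4 → posterior Inverse-Gamma(17, 3793/32)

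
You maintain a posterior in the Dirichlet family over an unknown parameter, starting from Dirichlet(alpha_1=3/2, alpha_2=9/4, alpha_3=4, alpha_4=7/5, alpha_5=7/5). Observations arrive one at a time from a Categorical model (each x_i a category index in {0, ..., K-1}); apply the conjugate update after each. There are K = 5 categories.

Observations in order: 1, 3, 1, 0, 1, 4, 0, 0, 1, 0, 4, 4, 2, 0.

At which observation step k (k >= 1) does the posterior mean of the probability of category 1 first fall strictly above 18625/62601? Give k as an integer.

k = 3

obs 1: x=1 → posterior Dirichlet(3/2, 13/4, 4, 7/5, 7/5)
obs 2: x=3 → posterior Dirichlet(3/2, 13/4, 4, 12/5, 7/5)
obs 3: x=1 → posterior Dirichlet(3/2, 17/4, 4, 12/5, 7/5)
obs 4: x=0 → posterior Dirichlet(5/2, 17/4, 4, 12/5, 7/5)
obs 5: x=1 → posterior Dirichlet(5/2, 21/4, 4, 12/5, 7/5)
obs 6: x=4 → posterior Dirichlet(5/2, 21/4, 4, 12/5, 12/5)
obs 7: x=0 → posterior Dirichlet(7/2, 21/4, 4, 12/5, 12/5)
obs 8: x=0 → posterior Dirichlet(9/2, 21/4, 4, 12/5, 12/5)
obs 9: x=1 → posterior Dirichlet(9/2, 25/4, 4, 12/5, 12/5)
obs 10: x=0 → posterior Dirichlet(11/2, 25/4, 4, 12/5, 12/5)
obs 11: x=4 → posterior Dirichlet(11/2, 25/4, 4, 12/5, 17/5)
obs 12: x=4 → posterior Dirichlet(11/2, 25/4, 4, 12/5, 22/5)
obs 13: x=2 → posterior Dirichlet(11/2, 25/4, 5, 12/5, 22/5)
obs 14: x=0 → posterior Dirichlet(13/2, 25/4, 5, 12/5, 22/5)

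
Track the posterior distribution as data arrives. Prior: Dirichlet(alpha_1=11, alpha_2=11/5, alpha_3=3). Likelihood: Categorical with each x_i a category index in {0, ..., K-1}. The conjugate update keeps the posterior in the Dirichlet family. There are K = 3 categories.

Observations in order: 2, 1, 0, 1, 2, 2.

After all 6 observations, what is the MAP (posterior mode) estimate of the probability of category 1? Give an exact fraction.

obs 1: x=2 → posterior Dirichlet(11, 11/5, 4)
obs 2: x=1 → posterior Dirichlet(11, 16/5, 4)
obs 3: x=0 → posterior Dirichlet(12, 16/5, 4)
obs 4: x=1 → posterior Dirichlet(12, 21/5, 4)
obs 5: x=2 → posterior Dirichlet(12, 21/5, 5)
obs 6: x=2 → posterior Dirichlet(12, 21/5, 6)

1/6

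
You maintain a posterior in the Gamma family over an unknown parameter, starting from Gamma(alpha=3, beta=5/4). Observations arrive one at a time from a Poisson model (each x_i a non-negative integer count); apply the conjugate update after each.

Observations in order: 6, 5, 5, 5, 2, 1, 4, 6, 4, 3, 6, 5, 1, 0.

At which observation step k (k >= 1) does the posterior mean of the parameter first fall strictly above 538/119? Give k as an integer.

k = 4

obs 1: x=6 → posterior Gamma(9, 9/4)
obs 2: x=5 → posterior Gamma(14, 13/4)
obs 3: x=5 → posterior Gamma(19, 17/4)
obs 4: x=5 → posterior Gamma(24, 21/4)
obs 5: x=2 → posterior Gamma(26, 25/4)
obs 6: x=1 → posterior Gamma(27, 29/4)
obs 7: x=4 → posterior Gamma(31, 33/4)
obs 8: x=6 → posterior Gamma(37, 37/4)
obs 9: x=4 → posterior Gamma(41, 41/4)
obs 10: x=3 → posterior Gamma(44, 45/4)
obs 11: x=6 → posterior Gamma(50, 49/4)
obs 12: x=5 → posterior Gamma(55, 53/4)
obs 13: x=1 → posterior Gamma(56, 57/4)
obs 14: x=0 → posterior Gamma(56, 61/4)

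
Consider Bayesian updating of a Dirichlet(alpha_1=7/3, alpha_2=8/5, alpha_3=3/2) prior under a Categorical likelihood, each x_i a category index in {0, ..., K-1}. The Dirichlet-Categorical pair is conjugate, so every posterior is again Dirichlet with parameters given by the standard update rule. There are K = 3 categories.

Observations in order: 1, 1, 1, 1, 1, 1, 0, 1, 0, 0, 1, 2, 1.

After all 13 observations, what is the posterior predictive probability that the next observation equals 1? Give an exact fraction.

318/553

obs 1: x=1 → posterior Dirichlet(7/3, 13/5, 3/2)
obs 2: x=1 → posterior Dirichlet(7/3, 18/5, 3/2)
obs 3: x=1 → posterior Dirichlet(7/3, 23/5, 3/2)
obs 4: x=1 → posterior Dirichlet(7/3, 28/5, 3/2)
obs 5: x=1 → posterior Dirichlet(7/3, 33/5, 3/2)
obs 6: x=1 → posterior Dirichlet(7/3, 38/5, 3/2)
obs 7: x=0 → posterior Dirichlet(10/3, 38/5, 3/2)
obs 8: x=1 → posterior Dirichlet(10/3, 43/5, 3/2)
obs 9: x=0 → posterior Dirichlet(13/3, 43/5, 3/2)
obs 10: x=0 → posterior Dirichlet(16/3, 43/5, 3/2)
obs 11: x=1 → posterior Dirichlet(16/3, 48/5, 3/2)
obs 12: x=2 → posterior Dirichlet(16/3, 48/5, 5/2)
obs 13: x=1 → posterior Dirichlet(16/3, 53/5, 5/2)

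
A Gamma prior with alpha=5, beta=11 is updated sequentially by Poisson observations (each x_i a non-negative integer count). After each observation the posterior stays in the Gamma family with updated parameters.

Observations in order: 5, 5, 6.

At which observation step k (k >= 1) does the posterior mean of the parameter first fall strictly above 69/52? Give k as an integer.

k = 3

obs 1: x=5 → posterior Gamma(10, 12)
obs 2: x=5 → posterior Gamma(15, 13)
obs 3: x=6 → posterior Gamma(21, 14)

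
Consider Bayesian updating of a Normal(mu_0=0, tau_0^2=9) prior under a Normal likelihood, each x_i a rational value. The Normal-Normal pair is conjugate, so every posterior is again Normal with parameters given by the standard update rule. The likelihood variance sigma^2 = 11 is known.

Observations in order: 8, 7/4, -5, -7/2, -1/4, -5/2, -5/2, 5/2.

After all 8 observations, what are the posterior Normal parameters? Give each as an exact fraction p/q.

obs 1: x=8 → posterior Normal(18/5, 99/20)
obs 2: x=7/4 → posterior Normal(351/116, 99/29)
obs 3: x=-5 → posterior Normal(9/8, 99/38)
obs 4: x=-7/2 → posterior Normal(45/188, 99/47)
obs 5: x=-1/4 → posterior Normal(9/56, 99/56)
obs 6: x=-5/2 → posterior Normal(-27/130, 99/65)
obs 7: x=-5/2 → posterior Normal(-18/37, 99/74)
obs 8: x=5/2 → posterior Normal(-27/166, 99/83)

mu_0=-27/166, tau_0^2=99/83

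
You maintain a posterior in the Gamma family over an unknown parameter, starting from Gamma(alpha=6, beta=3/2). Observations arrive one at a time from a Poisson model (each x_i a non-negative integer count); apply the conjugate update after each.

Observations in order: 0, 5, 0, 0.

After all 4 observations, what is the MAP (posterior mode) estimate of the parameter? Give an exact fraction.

20/11

obs 1: x=0 → posterior Gamma(6, 5/2)
obs 2: x=5 → posterior Gamma(11, 7/2)
obs 3: x=0 → posterior Gamma(11, 9/2)
obs 4: x=0 → posterior Gamma(11, 11/2)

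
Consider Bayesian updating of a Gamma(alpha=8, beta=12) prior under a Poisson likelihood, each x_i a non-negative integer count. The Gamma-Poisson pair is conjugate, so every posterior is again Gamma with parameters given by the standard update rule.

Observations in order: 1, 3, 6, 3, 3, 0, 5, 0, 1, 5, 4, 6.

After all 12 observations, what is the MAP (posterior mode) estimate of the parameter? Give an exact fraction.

11/6

obs 1: x=1 → posterior Gamma(9, 13)
obs 2: x=3 → posterior Gamma(12, 14)
obs 3: x=6 → posterior Gamma(18, 15)
obs 4: x=3 → posterior Gamma(21, 16)
obs 5: x=3 → posterior Gamma(24, 17)
obs 6: x=0 → posterior Gamma(24, 18)
obs 7: x=5 → posterior Gamma(29, 19)
obs 8: x=0 → posterior Gamma(29, 20)
obs 9: x=1 → posterior Gamma(30, 21)
obs 10: x=5 → posterior Gamma(35, 22)
obs 11: x=4 → posterior Gamma(39, 23)
obs 12: x=6 → posterior Gamma(45, 24)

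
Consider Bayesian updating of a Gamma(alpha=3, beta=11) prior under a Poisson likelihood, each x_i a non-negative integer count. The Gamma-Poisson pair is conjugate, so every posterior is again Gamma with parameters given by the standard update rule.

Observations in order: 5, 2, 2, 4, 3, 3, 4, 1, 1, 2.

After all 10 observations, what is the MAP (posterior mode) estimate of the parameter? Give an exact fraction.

29/21

obs 1: x=5 → posterior Gamma(8, 12)
obs 2: x=2 → posterior Gamma(10, 13)
obs 3: x=2 → posterior Gamma(12, 14)
obs 4: x=4 → posterior Gamma(16, 15)
obs 5: x=3 → posterior Gamma(19, 16)
obs 6: x=3 → posterior Gamma(22, 17)
obs 7: x=4 → posterior Gamma(26, 18)
obs 8: x=1 → posterior Gamma(27, 19)
obs 9: x=1 → posterior Gamma(28, 20)
obs 10: x=2 → posterior Gamma(30, 21)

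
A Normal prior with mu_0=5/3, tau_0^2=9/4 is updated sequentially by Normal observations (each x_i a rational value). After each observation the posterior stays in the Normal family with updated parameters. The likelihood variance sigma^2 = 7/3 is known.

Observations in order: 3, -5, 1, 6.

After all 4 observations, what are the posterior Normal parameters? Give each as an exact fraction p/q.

obs 1: x=3 → posterior Normal(383/165, 63/55)
obs 2: x=-5 → posterior Normal(-11/123, 63/82)
obs 3: x=1 → posterior Normal(59/327, 63/109)
obs 4: x=6 → posterior Normal(545/408, 63/136)

mu_0=545/408, tau_0^2=63/136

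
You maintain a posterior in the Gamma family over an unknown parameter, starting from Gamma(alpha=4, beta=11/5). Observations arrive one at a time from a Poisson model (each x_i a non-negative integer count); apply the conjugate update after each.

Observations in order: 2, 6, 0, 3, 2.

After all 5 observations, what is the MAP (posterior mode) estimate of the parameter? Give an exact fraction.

20/9

obs 1: x=2 → posterior Gamma(6, 16/5)
obs 2: x=6 → posterior Gamma(12, 21/5)
obs 3: x=0 → posterior Gamma(12, 26/5)
obs 4: x=3 → posterior Gamma(15, 31/5)
obs 5: x=2 → posterior Gamma(17, 36/5)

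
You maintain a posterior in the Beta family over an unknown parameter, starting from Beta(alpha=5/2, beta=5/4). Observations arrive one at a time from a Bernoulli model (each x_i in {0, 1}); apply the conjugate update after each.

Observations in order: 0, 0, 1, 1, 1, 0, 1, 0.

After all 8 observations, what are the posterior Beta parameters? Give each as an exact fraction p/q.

obs 1: x=0 → posterior Beta(5/2, 9/4)
obs 2: x=0 → posterior Beta(5/2, 13/4)
obs 3: x=1 → posterior Beta(7/2, 13/4)
obs 4: x=1 → posterior Beta(9/2, 13/4)
obs 5: x=1 → posterior Beta(11/2, 13/4)
obs 6: x=0 → posterior Beta(11/2, 17/4)
obs 7: x=1 → posterior Beta(13/2, 17/4)
obs 8: x=0 → posterior Beta(13/2, 21/4)

alpha=13/2, beta=21/4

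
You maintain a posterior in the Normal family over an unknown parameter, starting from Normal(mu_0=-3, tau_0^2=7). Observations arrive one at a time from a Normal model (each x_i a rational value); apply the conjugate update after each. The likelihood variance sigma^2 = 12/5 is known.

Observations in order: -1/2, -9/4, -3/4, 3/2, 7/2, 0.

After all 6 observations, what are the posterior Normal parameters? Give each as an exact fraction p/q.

obs 1: x=-1/2 → posterior Normal(-107/94, 84/47)
obs 2: x=-9/4 → posterior Normal(-529/328, 42/41)
obs 3: x=-3/4 → posterior Normal(-317/234, 28/39)
obs 4: x=3/2 → posterior Normal(-53/76, 21/38)
obs 5: x=7/2 → posterior Normal(3/34, 84/187)
obs 6: x=0 → posterior Normal(11/148, 14/37)

mu_0=11/148, tau_0^2=14/37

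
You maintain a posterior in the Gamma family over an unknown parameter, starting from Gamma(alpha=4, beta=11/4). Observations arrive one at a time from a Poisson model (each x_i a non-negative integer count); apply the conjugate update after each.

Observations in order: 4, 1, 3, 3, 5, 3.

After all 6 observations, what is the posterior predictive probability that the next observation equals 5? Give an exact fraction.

76840965432356088365356445312500000000000/1010419875127391724417079267922920027848831

obs 1: x=4 → posterior Gamma(8, 15/4)
obs 2: x=1 → posterior Gamma(9, 19/4)
obs 3: x=3 → posterior Gamma(12, 23/4)
obs 4: x=3 → posterior Gamma(15, 27/4)
obs 5: x=5 → posterior Gamma(20, 31/4)
obs 6: x=3 → posterior Gamma(23, 35/4)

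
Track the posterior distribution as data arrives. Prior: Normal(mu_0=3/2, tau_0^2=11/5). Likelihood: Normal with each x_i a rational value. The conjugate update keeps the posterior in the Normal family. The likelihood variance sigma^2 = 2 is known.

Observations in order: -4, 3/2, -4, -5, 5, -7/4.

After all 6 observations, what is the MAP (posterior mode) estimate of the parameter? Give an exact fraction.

obs 1: x=-4 → posterior Normal(-29/21, 22/21)
obs 2: x=3/2 → posterior Normal(-25/64, 11/16)
obs 3: x=-4 → posterior Normal(-113/86, 22/43)
obs 4: x=-5 → posterior Normal(-223/108, 11/27)
obs 5: x=5 → posterior Normal(-113/130, 22/65)
obs 6: x=-7/4 → posterior Normal(-303/304, 11/38)

-303/304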